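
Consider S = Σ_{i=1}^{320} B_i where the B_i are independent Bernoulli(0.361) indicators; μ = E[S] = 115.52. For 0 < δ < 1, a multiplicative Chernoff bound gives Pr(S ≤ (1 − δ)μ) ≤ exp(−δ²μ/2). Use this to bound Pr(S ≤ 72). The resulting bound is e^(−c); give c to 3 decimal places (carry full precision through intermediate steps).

Write 72 = (1 − δ)μ, so δ = 1 − 72/115.52 = 0.3767313…
Then the exponent is δ²μ/2 = (μ − 72)²/(2μ) = 8.197673.

8.198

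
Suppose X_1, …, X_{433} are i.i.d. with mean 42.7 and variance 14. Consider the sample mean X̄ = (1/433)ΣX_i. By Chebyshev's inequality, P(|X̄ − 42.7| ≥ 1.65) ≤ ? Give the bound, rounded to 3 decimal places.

0.012

Var(X̄) = Var(X_i)/n = 14/433 = 0.032333.
Chebyshev: P(|X̄ − 42.7| ≥ 1.65) ≤ Var(X̄)/(1.65)² = 14/(433·1.65²) = 0.0119.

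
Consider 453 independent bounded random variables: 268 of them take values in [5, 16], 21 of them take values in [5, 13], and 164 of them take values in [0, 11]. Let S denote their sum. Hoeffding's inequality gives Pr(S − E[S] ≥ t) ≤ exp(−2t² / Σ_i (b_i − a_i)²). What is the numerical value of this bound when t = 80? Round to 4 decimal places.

Σ(b_i − a_i)² = 268·11² + 21·8² + 164·11² = 53616.
Exponent = 2·80² / 53616 = 0.23873.
Bound = exp(−0.23873) = 0.78762.

0.7876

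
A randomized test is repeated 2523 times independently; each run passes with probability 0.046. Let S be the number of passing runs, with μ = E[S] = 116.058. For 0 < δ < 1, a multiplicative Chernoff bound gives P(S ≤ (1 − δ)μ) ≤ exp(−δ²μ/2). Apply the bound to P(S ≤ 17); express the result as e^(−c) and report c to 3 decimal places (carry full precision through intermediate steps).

42.274

Write 17 = (1 − δ)μ, so δ = 1 − 17/116.058 = 0.8535215…
Then the exponent is δ²μ/2 = (μ − 17)²/(2μ) = 42.274067.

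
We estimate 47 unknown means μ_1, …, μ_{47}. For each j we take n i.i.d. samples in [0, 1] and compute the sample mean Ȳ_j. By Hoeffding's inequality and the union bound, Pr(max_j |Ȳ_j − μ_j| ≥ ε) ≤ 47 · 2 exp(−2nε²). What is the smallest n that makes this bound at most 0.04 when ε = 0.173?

130

Need 2·47·exp(−2nε²) ≤ 0.04, i.e. exp(−2nε²) ≤ 0.04/94.
So 2nε² ≥ ln(94/0.04) = 7.762171.
Hence n ≥ 7.762171/(2·0.173²) = 129.676.
The smallest integer n is 130.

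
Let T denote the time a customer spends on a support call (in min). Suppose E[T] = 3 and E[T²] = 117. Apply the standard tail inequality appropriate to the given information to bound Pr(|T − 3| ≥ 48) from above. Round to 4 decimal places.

The first two moments determine the variance, so Chebyshev's inequality is the sharpest standard bound available.
Var(T) = E[T²] − (E[T])² = 117 − 9 = 108.
Chebyshev's inequality: Pr(|T − μ| ≥ t) ≤ Var(T)/t² = 108/2304 = 0.0469.

0.0469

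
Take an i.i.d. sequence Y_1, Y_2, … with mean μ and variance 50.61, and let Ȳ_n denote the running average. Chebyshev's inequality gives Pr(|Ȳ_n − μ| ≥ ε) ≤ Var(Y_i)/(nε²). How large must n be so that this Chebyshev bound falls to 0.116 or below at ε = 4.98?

Require 50.61/(n·4.98²) ≤ 0.116, i.e. n ≥ 50.61/(0.116·4.98²) = 17.592.
The smallest integer n is 18.

18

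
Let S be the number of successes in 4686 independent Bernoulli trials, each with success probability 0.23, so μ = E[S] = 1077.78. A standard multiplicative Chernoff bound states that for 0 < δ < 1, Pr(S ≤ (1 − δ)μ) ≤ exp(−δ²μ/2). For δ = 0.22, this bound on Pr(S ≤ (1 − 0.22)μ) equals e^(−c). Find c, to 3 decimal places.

c = δ²μ/2 = 0.22²·1077.78/2 = 26.0823.

26.082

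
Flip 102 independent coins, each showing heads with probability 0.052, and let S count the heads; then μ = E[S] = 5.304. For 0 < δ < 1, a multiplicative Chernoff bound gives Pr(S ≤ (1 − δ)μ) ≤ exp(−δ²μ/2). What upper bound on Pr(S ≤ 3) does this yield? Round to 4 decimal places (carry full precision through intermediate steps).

Write 3 = (1 − δ)μ, so δ = 1 − 3/5.304 = 0.4343891…
Then the exponent is δ²μ/2 = (μ − 3)²/(2μ) = 0.500416.
Bound = exp(−0.500416) = 0.60628.

0.6063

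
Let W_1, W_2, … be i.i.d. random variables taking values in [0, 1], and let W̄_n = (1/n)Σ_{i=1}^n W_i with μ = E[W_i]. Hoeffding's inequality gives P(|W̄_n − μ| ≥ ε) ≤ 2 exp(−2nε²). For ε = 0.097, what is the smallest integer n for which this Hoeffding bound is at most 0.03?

Require 2·exp(−2nε²) ≤ 0.03, i.e. 2nε² ≥ ln(2/0.03) = 4.199705.
So n ≥ 4.199705 / (2·0.097²) = 223.175.
The smallest integer n is 224.

224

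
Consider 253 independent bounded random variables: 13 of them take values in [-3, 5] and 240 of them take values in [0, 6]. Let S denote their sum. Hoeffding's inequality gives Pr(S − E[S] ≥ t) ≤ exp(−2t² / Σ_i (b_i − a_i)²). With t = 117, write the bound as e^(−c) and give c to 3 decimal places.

Σ(b_i − a_i)² = 13·8² + 240·6² = 9472.
c = 2t² / 9472 = 2·117² / 9472 = 2.8904.

2.890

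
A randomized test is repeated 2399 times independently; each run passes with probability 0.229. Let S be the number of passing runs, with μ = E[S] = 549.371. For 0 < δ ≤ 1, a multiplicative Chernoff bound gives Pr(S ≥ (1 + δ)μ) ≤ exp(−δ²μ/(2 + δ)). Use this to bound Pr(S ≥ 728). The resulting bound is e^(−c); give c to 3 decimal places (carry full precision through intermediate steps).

24.980

Write 728 = (1 + δ)μ, so δ = 728/549.371 − 1 = 0.3251519…
Then the exponent is δ²μ/(2 + δ) = (728 − μ)² / (μ·(2 + δ)) = 24.979681.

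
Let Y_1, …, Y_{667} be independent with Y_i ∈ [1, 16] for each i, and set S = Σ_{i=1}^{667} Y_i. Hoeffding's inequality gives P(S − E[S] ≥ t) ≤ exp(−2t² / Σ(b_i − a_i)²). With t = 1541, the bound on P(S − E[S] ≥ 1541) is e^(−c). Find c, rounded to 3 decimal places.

31.647

Σ(b_i − a_i)² = 667·(15)² = 150075.
c = 2t²/150075 = 2·1541²/150075 = 31.6466.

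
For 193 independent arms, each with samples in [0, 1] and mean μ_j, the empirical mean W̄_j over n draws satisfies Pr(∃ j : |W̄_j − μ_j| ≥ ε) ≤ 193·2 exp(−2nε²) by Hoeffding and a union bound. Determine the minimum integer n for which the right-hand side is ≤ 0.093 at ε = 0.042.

2362

Need 2·193·exp(−2nε²) ≤ 0.093, i.e. exp(−2nε²) ≤ 0.093/386.
So 2nε² ≥ ln(386/0.093) = 8.330993.
Hence n ≥ 8.330993/(2·0.042²) = 2361.393.
The smallest integer n is 2362.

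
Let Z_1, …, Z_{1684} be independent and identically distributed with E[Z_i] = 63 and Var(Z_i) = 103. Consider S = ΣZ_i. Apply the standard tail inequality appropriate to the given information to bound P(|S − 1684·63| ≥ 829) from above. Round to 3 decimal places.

With mean and variance of each term known, Chebyshev's inequality bounds the deviation of the sum (or sample mean).
Var(S) = n·Var(Z_i) = 1684·103 = 173452.
Chebyshev: P(|S − 1684·63| ≥ 829) ≤ Var(S)/829² = 173452/687241 = 0.2524.

0.252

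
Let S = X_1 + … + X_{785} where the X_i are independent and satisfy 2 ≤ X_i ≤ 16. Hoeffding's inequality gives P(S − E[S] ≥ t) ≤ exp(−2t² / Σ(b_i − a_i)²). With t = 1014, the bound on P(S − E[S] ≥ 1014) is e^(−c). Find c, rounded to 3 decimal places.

Σ(b_i − a_i)² = 785·(14)² = 153860.
c = 2t²/153860 = 2·1014²/153860 = 13.3653.

13.365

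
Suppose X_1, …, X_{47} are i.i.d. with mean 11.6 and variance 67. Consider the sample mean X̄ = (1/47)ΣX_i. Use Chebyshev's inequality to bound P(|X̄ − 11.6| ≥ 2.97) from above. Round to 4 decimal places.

Var(X̄) = Var(X_i)/n = 67/47 = 1.4255.
Chebyshev: P(|X̄ − 11.6| ≥ 2.97) ≤ Var(X̄)/(2.97)² = 67/(47·2.97²) = 0.1616.

0.1616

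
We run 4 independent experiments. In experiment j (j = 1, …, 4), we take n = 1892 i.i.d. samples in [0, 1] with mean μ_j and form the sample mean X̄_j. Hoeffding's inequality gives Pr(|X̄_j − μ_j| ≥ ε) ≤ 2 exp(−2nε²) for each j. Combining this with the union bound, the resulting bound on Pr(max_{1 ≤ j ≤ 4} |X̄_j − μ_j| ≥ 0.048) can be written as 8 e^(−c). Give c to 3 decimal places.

8.718

Union bound over the 4 events: Pr(max_{1 ≤ j ≤ 4} |X̄_j − μ_j| ≥ 0.048) ≤ 4·2·exp(−2nε²) = 8 exp(−2·1892·0.048²).
So c = 2·1892·0.048² = 8.7183.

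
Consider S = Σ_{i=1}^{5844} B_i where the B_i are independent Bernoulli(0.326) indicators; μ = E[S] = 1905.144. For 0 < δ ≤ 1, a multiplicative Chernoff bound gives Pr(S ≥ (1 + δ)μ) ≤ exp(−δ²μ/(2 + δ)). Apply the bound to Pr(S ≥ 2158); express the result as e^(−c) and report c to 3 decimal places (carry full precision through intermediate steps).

15.736

Write 2158 = (1 + δ)μ, so δ = 2158/1905.144 − 1 = 0.1327228…
Then the exponent is δ²μ/(2 + δ) = (2158 − μ)² / (μ·(2 + δ)) = 15.735636.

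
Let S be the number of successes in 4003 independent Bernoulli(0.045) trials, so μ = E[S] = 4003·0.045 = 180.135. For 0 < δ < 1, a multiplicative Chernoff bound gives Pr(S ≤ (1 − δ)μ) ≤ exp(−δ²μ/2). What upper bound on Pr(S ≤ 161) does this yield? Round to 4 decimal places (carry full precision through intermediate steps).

0.3619

Write 161 = (1 − δ)μ, so δ = 1 − 161/180.135 = 0.1062259…
Then the exponent is δ²μ/2 = (μ − 161)²/(2μ) = 1.016316.
Bound = exp(−1.016316) = 0.36193.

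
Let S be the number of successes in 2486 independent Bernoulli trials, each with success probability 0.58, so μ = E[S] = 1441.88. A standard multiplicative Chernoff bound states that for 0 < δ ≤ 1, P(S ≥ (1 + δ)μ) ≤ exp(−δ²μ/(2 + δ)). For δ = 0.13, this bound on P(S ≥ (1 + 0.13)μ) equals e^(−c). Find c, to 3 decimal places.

11.440

c = δ²μ/(2 + δ) = 0.13²·1441.88/(2 + 0.13) = 11.4403.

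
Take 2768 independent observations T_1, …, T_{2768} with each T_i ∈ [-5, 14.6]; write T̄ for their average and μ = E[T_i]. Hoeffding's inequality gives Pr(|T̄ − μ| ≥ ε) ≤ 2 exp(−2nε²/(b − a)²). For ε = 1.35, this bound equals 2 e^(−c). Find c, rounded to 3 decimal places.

26.263

c = 2nε²/(b − a)² = 2·2768·1.35² / 19.6² = 26.2634.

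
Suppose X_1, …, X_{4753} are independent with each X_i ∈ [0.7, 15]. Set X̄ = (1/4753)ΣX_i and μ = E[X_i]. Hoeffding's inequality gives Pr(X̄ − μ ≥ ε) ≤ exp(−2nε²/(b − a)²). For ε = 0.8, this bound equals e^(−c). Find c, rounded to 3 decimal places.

29.751

c = 2nε²/(b − a)² = 2·4753·0.8² / 14.3² = 29.7513.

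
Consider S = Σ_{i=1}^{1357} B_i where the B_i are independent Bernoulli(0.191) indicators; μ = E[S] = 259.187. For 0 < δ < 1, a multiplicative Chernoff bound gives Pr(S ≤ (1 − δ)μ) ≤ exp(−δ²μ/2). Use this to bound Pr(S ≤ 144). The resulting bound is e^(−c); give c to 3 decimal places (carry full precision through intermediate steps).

25.596

Write 144 = (1 − δ)μ, so δ = 1 − 144/259.187 = 0.4444166…
Then the exponent is δ²μ/2 = (μ − 144)²/(2μ) = 25.595506.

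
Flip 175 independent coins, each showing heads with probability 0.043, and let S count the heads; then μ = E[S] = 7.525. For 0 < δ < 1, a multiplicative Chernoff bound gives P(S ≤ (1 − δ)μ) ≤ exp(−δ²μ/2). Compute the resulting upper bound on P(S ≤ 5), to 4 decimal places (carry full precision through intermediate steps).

0.6547

Write 5 = (1 − δ)μ, so δ = 1 − 5/7.525 = 0.3355482…
Then the exponent is δ²μ/2 = (μ − 5)²/(2μ) = 0.423630.
Bound = exp(−0.423630) = 0.65467.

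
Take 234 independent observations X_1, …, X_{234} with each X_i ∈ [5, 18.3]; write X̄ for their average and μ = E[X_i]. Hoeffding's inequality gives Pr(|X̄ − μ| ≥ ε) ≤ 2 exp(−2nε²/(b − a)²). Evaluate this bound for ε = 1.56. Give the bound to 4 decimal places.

0.0032

Exponent: 2nε²/(b − a)² = 2·234·1.56² / 13.3² = 6.43860.
Bound = 2·exp(−6.43860) = 0.00320.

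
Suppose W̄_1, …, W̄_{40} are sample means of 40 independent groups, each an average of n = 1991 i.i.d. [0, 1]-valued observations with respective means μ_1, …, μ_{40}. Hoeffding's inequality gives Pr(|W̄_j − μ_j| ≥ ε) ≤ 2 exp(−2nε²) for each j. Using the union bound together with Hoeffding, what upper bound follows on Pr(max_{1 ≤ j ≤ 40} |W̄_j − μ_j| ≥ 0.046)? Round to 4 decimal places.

Per-experiment Hoeffding bound: 2·exp(−2·1991·0.046²) = 2·exp(−8.42591) = 0.00043823.
Union bound over 40 events: 40·0.00043823 = 0.01753.

0.0175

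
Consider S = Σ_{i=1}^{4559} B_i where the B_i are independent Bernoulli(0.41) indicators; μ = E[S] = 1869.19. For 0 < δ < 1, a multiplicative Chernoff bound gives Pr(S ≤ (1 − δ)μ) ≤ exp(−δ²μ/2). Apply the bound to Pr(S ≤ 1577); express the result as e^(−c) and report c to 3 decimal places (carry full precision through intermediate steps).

Write 1577 = (1 − δ)μ, so δ = 1 − 1577/1869.19 = 0.156319…
Then the exponent is δ²μ/2 = (μ − 1577)²/(2μ) = 22.837431.

22.837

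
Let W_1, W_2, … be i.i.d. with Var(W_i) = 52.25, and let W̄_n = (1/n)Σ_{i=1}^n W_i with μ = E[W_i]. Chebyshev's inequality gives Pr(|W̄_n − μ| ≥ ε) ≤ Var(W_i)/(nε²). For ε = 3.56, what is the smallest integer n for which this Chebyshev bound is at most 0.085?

Require 52.25/(n·3.56²) ≤ 0.085, i.e. n ≥ 52.25/(0.085·3.56²) = 48.503.
The smallest integer n is 49.

49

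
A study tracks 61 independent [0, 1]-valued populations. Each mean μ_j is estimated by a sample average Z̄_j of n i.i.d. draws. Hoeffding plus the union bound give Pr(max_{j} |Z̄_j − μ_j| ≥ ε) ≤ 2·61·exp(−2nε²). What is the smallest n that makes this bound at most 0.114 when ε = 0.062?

Need 2·61·exp(−2nε²) ≤ 0.114, i.e. exp(−2nε²) ≤ 0.114/122.
So 2nε² ≥ ln(122/0.114) = 6.975578.
Hence n ≥ 6.975578/(2·0.062²) = 907.333.
The smallest integer n is 908.

908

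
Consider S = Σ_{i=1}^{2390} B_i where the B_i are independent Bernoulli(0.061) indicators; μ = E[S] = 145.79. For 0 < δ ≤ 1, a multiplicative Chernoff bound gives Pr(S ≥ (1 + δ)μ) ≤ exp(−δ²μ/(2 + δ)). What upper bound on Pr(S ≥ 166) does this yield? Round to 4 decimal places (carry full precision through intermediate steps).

0.2698

Write 166 = (1 + δ)μ, so δ = 166/145.79 − 1 = 0.138624…
Then the exponent is δ²μ/(2 + δ) = (166 − μ)² / (μ·(2 + δ)) = 1.309997.
Bound = exp(−1.309997) = 0.26982.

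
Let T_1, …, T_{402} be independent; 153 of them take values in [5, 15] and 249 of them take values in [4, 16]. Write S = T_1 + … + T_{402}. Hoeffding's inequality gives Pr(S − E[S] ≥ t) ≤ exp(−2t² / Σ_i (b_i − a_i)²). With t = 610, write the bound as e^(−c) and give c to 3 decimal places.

Σ(b_i − a_i)² = 153·10² + 249·12² = 51156.
c = 2t² / 51156 = 2·610² / 51156 = 14.5477.

14.548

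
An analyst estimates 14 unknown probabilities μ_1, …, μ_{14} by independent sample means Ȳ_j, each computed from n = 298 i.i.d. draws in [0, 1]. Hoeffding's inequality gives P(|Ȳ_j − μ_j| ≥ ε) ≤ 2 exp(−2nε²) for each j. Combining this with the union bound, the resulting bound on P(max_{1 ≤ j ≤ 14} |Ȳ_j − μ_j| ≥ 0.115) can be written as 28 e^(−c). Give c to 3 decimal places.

Union bound over the 14 events: P(max_{1 ≤ j ≤ 14} |Ȳ_j − μ_j| ≥ 0.115) ≤ 14·2·exp(−2nε²) = 28 exp(−2·298·0.115²).
So c = 2·298·0.115² = 7.8821.

7.882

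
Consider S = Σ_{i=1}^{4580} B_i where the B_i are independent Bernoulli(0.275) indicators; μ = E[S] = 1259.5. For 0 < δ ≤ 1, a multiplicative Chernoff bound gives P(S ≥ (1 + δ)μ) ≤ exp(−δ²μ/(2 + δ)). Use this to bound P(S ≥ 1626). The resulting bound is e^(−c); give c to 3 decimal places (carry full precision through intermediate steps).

46.551

Write 1626 = (1 + δ)μ, so δ = 1626/1259.5 − 1 = 0.2909885…
Then the exponent is δ²μ/(2 + δ) = (1626 − μ)² / (μ·(2 + δ)) = 46.550771.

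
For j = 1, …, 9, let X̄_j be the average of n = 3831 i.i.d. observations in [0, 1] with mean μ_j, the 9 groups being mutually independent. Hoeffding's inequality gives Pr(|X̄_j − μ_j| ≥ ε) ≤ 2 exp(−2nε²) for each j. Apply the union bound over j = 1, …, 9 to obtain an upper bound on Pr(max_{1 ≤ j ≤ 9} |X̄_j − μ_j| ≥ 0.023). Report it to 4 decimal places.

0.3126

Per-experiment Hoeffding bound: 2·exp(−2·3831·0.023²) = 2·exp(−4.05320) = 0.034733.
Union bound over 9 events: 9·0.034733 = 0.31260.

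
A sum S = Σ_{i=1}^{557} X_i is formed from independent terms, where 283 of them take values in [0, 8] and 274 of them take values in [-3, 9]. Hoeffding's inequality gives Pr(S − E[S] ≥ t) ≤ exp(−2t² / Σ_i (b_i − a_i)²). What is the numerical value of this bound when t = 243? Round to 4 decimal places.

0.1285

Σ(b_i − a_i)² = 283·8² + 274·12² = 57568.
Exponent = 2·243² / 57568 = 2.05145.
Bound = exp(−2.05145) = 0.12855.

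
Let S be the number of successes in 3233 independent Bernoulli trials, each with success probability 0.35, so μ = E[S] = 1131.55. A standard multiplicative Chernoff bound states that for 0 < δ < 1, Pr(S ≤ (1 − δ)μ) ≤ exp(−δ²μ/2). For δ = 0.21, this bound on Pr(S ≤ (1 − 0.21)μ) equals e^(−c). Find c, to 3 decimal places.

c = δ²μ/2 = 0.21²·1131.55/2 = 24.9507.

24.951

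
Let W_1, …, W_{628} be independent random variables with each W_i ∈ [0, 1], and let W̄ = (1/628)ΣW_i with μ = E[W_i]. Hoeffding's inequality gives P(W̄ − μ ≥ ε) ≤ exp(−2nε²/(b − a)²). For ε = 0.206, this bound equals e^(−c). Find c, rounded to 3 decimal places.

53.300

c = 2nε²/(b − a)² = 2·628·0.206² / 1² = 53.2996.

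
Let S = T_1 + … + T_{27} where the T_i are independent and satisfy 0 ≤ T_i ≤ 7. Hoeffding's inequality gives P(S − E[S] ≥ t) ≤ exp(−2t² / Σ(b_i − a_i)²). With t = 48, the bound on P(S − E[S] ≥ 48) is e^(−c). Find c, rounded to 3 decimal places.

Σ(b_i − a_i)² = 27·(7)² = 1323.
c = 2t²/1323 = 2·48²/1323 = 3.4830.

3.483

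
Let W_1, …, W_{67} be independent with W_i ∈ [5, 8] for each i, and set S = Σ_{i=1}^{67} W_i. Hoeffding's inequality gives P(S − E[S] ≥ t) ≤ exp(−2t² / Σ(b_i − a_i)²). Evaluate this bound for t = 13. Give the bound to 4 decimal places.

0.5709

Σ(b_i − a_i)² = 67·(3)² = 603.
Exponent = 2·13²/603 = 0.5605.
Bound = exp(−0.5605) = 0.57091.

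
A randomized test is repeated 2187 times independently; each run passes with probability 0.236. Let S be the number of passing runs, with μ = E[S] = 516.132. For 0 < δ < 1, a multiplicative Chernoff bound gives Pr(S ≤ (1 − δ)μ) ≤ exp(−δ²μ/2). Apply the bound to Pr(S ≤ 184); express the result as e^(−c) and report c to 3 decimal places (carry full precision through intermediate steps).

Write 184 = (1 − δ)μ, so δ = 1 − 184/516.132 = 0.643502…
Then the exponent is δ²μ/2 = (μ − 184)²/(2μ) = 106.863811.

106.864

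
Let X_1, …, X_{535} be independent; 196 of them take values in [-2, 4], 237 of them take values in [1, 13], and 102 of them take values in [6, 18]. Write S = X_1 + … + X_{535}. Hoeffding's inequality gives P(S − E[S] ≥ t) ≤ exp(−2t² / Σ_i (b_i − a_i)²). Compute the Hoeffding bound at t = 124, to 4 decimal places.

Σ(b_i − a_i)² = 196·6² + 237·12² + 102·12² = 55872.
Exponent = 2·124² / 55872 = 0.55040.
Bound = exp(−0.55040) = 0.57672.

0.5767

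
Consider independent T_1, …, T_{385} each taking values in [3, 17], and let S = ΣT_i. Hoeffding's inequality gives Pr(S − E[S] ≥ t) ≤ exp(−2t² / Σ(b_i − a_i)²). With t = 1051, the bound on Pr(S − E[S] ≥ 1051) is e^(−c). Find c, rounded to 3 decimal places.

Σ(b_i − a_i)² = 385·(14)² = 75460.
c = 2t²/75460 = 2·1051²/75460 = 29.2765.

29.276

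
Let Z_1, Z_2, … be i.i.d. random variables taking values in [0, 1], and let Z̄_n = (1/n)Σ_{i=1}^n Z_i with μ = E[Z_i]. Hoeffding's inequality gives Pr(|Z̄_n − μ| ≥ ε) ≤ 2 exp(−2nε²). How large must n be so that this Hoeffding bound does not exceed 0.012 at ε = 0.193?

Require 2·exp(−2nε²) ≤ 0.012, i.e. 2nε² ≥ ln(2/0.012) = 5.115996.
So n ≥ 5.115996 / (2·0.193²) = 68.673.
The smallest integer n is 69.

69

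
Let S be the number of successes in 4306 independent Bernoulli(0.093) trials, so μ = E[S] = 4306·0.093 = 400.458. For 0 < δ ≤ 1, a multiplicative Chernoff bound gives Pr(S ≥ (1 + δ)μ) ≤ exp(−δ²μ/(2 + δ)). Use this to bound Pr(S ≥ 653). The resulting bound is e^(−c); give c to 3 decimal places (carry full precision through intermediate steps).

60.541

Write 653 = (1 + δ)μ, so δ = 653/400.458 − 1 = 0.6306329…
Then the exponent is δ²μ/(2 + δ) = (653 − μ)² / (μ·(2 + δ)) = 60.541058.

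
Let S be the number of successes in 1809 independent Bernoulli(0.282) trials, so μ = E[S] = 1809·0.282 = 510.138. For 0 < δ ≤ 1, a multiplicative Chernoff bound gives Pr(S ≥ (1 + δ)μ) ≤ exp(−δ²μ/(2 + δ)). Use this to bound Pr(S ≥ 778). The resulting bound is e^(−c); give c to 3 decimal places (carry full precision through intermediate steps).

55.701

Write 778 = (1 + δ)μ, so δ = 778/510.138 − 1 = 0.5250775…
Then the exponent is δ²μ/(2 + δ) = (778 − μ)² / (μ·(2 + δ)) = 55.700593.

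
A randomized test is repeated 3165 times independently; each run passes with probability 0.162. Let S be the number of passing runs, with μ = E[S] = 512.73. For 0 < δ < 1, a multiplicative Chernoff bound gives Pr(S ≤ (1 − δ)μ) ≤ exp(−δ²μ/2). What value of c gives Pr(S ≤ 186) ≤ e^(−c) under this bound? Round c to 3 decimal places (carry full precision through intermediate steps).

Write 186 = (1 − δ)μ, so δ = 1 − 186/512.73 = 0.637236…
Then the exponent is δ²μ/2 = (μ − 186)²/(2μ) = 104.102055.

104.102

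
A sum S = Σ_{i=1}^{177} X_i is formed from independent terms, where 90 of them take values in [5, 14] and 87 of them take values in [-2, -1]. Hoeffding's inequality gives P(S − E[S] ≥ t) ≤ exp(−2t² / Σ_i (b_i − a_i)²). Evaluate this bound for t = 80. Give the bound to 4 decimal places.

Σ(b_i − a_i)² = 90·9² + 87·1² = 7377.
Exponent = 2·80² / 7377 = 1.73512.
Bound = exp(−1.73512) = 0.17638.

0.1764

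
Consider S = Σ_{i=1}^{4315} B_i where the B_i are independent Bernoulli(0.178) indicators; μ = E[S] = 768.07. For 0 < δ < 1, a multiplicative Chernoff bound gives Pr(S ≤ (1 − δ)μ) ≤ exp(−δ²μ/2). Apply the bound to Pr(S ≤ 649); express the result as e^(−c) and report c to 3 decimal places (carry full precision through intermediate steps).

9.229

Write 649 = (1 − δ)μ, so δ = 1 − 649/768.07 = 0.1550249…
Then the exponent is δ²μ/2 = (μ − 649)²/(2μ) = 9.229409.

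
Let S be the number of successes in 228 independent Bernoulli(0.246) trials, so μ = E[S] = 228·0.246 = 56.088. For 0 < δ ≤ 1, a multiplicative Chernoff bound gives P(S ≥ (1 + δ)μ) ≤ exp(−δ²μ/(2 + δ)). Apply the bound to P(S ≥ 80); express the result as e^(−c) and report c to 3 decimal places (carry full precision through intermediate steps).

Write 80 = (1 + δ)μ, so δ = 80/56.088 − 1 = 0.4263301…
Then the exponent is δ²μ/(2 + δ) = (80 − μ)² / (μ·(2 + δ)) = 4.201574.

4.202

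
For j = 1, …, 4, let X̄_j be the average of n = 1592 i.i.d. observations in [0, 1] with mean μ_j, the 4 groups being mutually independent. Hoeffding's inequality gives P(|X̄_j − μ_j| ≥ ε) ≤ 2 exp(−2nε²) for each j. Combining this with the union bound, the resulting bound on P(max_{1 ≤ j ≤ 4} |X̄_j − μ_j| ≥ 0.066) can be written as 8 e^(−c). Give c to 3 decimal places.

Union bound over the 4 events: P(max_{1 ≤ j ≤ 4} |X̄_j − μ_j| ≥ 0.066) ≤ 4·2·exp(−2nε²) = 8 exp(−2·1592·0.066²).
So c = 2·1592·0.066² = 13.8695.

13.870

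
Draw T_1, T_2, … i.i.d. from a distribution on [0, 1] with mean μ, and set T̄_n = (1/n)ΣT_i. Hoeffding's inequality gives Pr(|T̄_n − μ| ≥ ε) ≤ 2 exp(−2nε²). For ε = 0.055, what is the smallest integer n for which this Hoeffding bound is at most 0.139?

Require 2·exp(−2nε²) ≤ 0.139, i.e. 2nε² ≥ ln(2/0.139) = 2.666429.
So n ≥ 2.666429 / (2·0.055²) = 440.732.
The smallest integer n is 441.

441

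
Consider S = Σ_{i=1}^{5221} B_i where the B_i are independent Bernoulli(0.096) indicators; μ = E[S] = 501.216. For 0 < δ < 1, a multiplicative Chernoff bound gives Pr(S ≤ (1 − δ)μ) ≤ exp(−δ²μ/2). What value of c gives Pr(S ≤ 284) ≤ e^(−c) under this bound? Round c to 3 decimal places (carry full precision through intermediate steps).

Write 284 = (1 − δ)μ, so δ = 1 − 284/501.216 = 0.433378…
Then the exponent is δ²μ/2 = (μ − 284)²/(2μ) = 47.068321.

47.068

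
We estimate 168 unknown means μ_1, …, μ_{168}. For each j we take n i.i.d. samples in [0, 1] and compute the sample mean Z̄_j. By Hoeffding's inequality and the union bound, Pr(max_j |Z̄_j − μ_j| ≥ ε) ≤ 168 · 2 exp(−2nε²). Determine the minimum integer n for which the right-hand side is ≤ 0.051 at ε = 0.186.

128

Need 2·168·exp(−2nε²) ≤ 0.051, i.e. exp(−2nε²) ≤ 0.051/336.
So 2nε² ≥ ln(336/0.051) = 8.793041.
Hence n ≥ 8.793041/(2·0.186²) = 127.082.
The smallest integer n is 128.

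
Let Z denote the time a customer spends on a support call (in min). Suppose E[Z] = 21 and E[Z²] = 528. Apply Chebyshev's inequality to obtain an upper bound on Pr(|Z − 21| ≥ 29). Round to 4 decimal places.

0.1034

Var(Z) = E[Z²] − (E[Z])² = 528 − 441 = 87.
Chebyshev's inequality: Pr(|Z − μ| ≥ t) ≤ Var(Z)/t² = 87/841 = 0.1034.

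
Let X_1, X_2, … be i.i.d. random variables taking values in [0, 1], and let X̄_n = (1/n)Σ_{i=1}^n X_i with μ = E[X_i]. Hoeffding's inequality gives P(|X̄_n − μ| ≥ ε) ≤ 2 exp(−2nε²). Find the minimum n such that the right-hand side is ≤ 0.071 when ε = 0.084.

Require 2·exp(−2nε²) ≤ 0.071, i.e. 2nε² ≥ ln(2/0.071) = 3.338223.
So n ≥ 3.338223 / (2·0.084²) = 236.552.
The smallest integer n is 237.

237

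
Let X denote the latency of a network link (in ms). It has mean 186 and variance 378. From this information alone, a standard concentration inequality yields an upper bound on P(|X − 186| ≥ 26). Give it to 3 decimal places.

Mean and variance are known, so Chebyshev's inequality applies.
Chebyshev: P(|X − μ| ≥ t) ≤ Var(X)/t².
Bound = 378 / 676 = 0.5592.

0.559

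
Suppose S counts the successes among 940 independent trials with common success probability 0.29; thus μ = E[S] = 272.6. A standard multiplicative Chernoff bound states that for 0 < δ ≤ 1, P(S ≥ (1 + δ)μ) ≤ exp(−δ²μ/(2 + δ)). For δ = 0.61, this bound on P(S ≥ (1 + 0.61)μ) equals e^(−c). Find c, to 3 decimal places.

38.864

c = δ²μ/(2 + δ) = 0.61²·272.6/(2 + 0.61) = 38.8638.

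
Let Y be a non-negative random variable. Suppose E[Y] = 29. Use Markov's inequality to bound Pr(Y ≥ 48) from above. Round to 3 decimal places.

Markov's inequality: for a non-negative random variable, Pr(Y ≥ a) ≤ E[Y]/a.
Here E[Y] = 29 and a = 48, so the bound is 29/48 = 0.6042.

0.604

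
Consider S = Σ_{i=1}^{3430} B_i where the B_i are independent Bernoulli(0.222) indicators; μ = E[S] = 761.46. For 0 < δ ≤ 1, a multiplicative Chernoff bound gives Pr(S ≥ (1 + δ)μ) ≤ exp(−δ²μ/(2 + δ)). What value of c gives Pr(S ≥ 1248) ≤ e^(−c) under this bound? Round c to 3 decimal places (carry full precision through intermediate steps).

Write 1248 = (1 + δ)μ, so δ = 1248/761.46 − 1 = 0.6389567…
Then the exponent is δ²μ/(2 + δ) = (1248 − μ)² / (μ·(2 + δ)) = 117.803376.

117.803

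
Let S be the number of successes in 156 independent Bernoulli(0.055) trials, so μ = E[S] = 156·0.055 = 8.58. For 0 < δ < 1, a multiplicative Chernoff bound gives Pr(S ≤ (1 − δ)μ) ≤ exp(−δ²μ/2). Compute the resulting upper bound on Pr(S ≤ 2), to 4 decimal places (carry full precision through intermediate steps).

Write 2 = (1 − δ)μ, so δ = 1 − 2/8.58 = 0.7668998…
Then the exponent is δ²μ/2 = (μ − 2)²/(2μ) = 2.523100.
Bound = exp(−2.523100) = 0.08021.

0.0802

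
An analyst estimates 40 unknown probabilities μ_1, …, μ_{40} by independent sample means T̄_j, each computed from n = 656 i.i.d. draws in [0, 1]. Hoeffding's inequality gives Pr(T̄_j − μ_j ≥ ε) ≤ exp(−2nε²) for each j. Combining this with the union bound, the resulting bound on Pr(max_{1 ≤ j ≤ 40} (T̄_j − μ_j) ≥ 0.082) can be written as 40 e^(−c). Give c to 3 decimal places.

Union bound over the 40 events: Pr(max_{1 ≤ j ≤ 40} (T̄_j − μ_j) ≥ 0.082) ≤ 40·exp(−2nε²) = 40 exp(−2·656·0.082²).
So c = 2·656·0.082² = 8.8219.

8.822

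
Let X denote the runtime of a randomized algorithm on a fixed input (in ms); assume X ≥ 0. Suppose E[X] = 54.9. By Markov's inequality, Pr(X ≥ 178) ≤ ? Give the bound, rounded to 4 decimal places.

0.3084

Markov's inequality: for a non-negative random variable, Pr(X ≥ a) ≤ E[X]/a.
Here E[X] = 54.9 and a = 178, so the bound is 54.9/178 = 0.3084.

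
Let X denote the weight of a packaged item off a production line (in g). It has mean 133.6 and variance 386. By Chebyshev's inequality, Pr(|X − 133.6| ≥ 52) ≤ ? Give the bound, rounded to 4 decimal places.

0.1428

Chebyshev: Pr(|X − μ| ≥ t) ≤ Var(X)/t².
Bound = 386 / 2704 = 0.1428.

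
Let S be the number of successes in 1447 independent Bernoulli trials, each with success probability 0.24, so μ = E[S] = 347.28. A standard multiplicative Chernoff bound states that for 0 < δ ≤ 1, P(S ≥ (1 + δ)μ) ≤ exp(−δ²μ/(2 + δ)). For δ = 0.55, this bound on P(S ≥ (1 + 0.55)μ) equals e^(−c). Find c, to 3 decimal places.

c = δ²μ/(2 + δ) = 0.55²·347.28/(2 + 0.55) = 41.1969.

41.197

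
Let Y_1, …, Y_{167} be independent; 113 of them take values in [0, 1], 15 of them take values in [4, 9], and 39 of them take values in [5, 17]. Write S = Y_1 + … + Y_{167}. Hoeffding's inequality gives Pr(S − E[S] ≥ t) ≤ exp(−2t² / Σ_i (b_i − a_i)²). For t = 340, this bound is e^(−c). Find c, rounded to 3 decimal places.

Σ(b_i − a_i)² = 113·1² + 15·5² + 39·12² = 6104.
c = 2t² / 6104 = 2·340² / 6104 = 37.8768.

37.877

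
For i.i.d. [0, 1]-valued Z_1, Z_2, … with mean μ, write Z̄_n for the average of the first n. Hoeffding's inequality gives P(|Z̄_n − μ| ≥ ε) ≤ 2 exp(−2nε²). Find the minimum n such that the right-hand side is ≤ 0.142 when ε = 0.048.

Require 2·exp(−2nε²) ≤ 0.142, i.e. 2nε² ≥ ln(2/0.142) = 2.645075.
So n ≥ 2.645075 / (2·0.048²) = 574.018.
The smallest integer n is 575.

575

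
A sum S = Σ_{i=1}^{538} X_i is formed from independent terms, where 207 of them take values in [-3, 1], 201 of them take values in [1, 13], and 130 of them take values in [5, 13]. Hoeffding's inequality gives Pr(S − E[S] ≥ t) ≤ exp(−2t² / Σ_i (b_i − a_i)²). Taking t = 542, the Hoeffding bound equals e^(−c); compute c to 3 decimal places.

Σ(b_i − a_i)² = 207·4² + 201·12² + 130·8² = 40576.
c = 2t² / 40576 = 2·542² / 40576 = 14.4797.

14.480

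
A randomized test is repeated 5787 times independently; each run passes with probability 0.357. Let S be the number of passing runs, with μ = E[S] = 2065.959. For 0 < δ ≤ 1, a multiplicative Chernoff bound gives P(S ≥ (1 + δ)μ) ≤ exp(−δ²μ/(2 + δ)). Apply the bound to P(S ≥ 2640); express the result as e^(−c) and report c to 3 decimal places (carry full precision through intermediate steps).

70.023

Write 2640 = (1 + δ)μ, so δ = 2640/2065.959 − 1 = 0.2778569…
Then the exponent is δ²μ/(2 + δ) = (2640 − μ)² / (μ·(2 + δ)) = 70.022512.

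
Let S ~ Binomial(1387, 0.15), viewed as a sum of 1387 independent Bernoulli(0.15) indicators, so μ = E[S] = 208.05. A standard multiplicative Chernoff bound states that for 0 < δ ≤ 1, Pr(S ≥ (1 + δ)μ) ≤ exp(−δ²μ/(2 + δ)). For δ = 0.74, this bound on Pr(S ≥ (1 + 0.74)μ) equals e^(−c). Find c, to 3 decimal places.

41.580

c = δ²μ/(2 + δ) = 0.74²·208.05/(2 + 0.74) = 41.5796.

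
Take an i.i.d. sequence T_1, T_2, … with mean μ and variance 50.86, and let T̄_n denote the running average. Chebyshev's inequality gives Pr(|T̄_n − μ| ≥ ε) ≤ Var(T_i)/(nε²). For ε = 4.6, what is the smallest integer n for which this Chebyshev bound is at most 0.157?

Require 50.86/(n·4.6²) ≤ 0.157, i.e. n ≥ 50.86/(0.157·4.6²) = 15.310.
The smallest integer n is 16.

16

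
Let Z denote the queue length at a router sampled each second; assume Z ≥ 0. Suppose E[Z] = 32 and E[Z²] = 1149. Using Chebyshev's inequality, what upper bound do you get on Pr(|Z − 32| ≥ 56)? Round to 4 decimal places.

Var(Z) = E[Z²] − (E[Z])² = 1149 − 1024 = 125.
Chebyshev's inequality: Pr(|Z − μ| ≥ t) ≤ Var(Z)/t² = 125/3136 = 0.0399.

0.0399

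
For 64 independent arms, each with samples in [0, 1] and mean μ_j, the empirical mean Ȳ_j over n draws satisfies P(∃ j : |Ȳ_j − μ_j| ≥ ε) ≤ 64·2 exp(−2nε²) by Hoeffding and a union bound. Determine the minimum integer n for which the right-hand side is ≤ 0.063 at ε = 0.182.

Need 2·64·exp(−2nε²) ≤ 0.063, i.e. exp(−2nε²) ≤ 0.063/128.
So 2nε² ≥ ln(128/0.063) = 7.616651.
Hence n ≥ 7.616651/(2·0.182²) = 114.972.
The smallest integer n is 115.

115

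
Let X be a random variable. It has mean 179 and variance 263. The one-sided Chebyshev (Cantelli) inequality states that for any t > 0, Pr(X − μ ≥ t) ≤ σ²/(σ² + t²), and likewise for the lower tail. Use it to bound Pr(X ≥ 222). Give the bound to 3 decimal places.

Here σ² = 263 and t = 43, so σ² + t² = 2112.
Cantelli's bound: 263/2112 = 0.1245.

0.125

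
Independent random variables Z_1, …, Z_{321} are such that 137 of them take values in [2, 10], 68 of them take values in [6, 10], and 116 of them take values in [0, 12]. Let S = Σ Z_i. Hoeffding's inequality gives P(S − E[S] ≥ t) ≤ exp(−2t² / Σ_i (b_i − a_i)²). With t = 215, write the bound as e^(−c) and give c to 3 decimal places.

3.481

Σ(b_i − a_i)² = 137·8² + 68·4² + 116·12² = 26560.
c = 2t² / 26560 = 2·215² / 26560 = 3.4808.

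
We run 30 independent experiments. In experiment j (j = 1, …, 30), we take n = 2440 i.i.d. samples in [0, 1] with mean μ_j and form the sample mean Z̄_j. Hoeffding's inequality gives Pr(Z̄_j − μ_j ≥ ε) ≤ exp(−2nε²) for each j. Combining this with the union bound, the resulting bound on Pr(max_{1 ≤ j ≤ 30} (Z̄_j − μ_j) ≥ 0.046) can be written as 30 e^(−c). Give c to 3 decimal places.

10.326

Union bound over the 30 events: Pr(max_{1 ≤ j ≤ 30} (Z̄_j − μ_j) ≥ 0.046) ≤ 30·exp(−2nε²) = 30 exp(−2·2440·0.046²).
So c = 2·2440·0.046² = 10.3261.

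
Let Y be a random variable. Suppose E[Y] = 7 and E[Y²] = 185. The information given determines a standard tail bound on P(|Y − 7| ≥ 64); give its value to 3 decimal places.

0.033

The first two moments determine the variance, so Chebyshev's inequality is the sharpest standard bound available.
Var(Y) = E[Y²] − (E[Y])² = 185 − 49 = 136.
Chebyshev's inequality: P(|Y − μ| ≥ t) ≤ Var(Y)/t² = 136/4096 = 0.0332.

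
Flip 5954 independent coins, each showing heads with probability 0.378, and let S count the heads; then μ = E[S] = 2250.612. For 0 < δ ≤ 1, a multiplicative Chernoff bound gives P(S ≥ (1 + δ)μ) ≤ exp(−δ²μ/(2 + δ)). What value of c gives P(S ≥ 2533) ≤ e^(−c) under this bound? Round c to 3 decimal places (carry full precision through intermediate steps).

16.670

Write 2533 = (1 + δ)μ, so δ = 2533/2250.612 − 1 = 0.1254716…
Then the exponent is δ²μ/(2 + δ) = (2533 − μ)² / (μ·(2 + δ)) = 16.670036.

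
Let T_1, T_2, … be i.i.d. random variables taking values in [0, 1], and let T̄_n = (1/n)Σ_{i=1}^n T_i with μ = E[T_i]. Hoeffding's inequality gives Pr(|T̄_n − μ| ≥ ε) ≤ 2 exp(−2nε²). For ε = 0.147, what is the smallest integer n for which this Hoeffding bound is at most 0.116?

Require 2·exp(−2nε²) ≤ 0.116, i.e. 2nε² ≥ ln(2/0.116) = 2.847312.
So n ≥ 2.847312 / (2·0.147²) = 65.883.
The smallest integer n is 66.

66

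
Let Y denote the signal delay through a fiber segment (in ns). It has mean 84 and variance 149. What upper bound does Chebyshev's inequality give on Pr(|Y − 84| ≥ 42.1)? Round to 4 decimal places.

0.0841

Chebyshev: Pr(|Y − μ| ≥ t) ≤ Var(Y)/t².
Bound = 149 / 1772.41 = 0.0841.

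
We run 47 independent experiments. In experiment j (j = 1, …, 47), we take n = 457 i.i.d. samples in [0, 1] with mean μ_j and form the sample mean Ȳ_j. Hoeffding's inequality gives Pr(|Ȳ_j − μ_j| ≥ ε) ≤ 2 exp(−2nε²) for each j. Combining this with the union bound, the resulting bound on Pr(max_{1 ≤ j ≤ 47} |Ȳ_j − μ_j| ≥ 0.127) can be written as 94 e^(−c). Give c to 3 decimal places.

Union bound over the 47 events: Pr(max_{1 ≤ j ≤ 47} |Ȳ_j − μ_j| ≥ 0.127) ≤ 47·2·exp(−2nε²) = 94 exp(−2·457·0.127²).
So c = 2·457·0.127² = 14.7419.

14.742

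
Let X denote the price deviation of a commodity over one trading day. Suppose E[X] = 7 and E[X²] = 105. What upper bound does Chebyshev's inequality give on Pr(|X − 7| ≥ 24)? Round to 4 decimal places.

0.0972

Var(X) = E[X²] − (E[X])² = 105 − 49 = 56.
Chebyshev's inequality: Pr(|X − μ| ≥ t) ≤ Var(X)/t² = 56/576 = 0.0972.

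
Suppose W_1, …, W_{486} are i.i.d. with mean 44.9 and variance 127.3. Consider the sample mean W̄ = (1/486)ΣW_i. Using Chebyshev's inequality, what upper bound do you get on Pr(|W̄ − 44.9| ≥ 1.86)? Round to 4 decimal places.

Var(W̄) = Var(W_i)/n = 127.3/486 = 0.26193.
Chebyshev: Pr(|W̄ − 44.9| ≥ 1.86) ≤ Var(W̄)/(1.86)² = 127.3/(486·1.86²) = 0.0757.

0.0757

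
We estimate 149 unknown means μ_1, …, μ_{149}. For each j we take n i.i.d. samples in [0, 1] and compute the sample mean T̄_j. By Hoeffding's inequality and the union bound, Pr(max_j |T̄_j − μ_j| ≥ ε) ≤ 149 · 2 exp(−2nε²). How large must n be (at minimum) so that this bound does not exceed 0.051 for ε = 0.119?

Need 2·149·exp(−2nε²) ≤ 0.051, i.e. exp(−2nε²) ≤ 0.051/298.
So 2nε² ≥ ln(298/0.051) = 8.673023.
Hence n ≥ 8.673023/(2·0.119²) = 306.229.
The smallest integer n is 307.

307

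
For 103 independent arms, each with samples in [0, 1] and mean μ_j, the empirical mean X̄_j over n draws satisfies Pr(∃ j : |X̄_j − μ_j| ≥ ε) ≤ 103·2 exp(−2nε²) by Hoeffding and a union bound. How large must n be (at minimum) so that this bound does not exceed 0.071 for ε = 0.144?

Need 2·103·exp(−2nε²) ≤ 0.071, i.e. exp(−2nε²) ≤ 0.071/206.
So 2nε² ≥ ln(206/0.071) = 7.972952.
Hence n ≥ 7.972952/(2·0.144²) = 192.249.
The smallest integer n is 193.

193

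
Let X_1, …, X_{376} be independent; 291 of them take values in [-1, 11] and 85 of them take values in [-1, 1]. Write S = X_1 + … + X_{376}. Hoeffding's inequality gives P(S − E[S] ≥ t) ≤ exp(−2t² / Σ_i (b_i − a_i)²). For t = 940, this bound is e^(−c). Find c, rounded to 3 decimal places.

Σ(b_i − a_i)² = 291·12² + 85·2² = 42244.
c = 2t² / 42244 = 2·940² / 42244 = 41.8332.

41.833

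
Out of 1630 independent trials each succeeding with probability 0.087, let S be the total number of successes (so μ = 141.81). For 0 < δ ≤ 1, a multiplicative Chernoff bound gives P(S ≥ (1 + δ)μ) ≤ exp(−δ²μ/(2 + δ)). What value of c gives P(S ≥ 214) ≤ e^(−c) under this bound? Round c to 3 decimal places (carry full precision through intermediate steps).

Write 214 = (1 + δ)μ, so δ = 214/141.81 − 1 = 0.5090614…
Then the exponent is δ²μ/(2 + δ) = (214 − μ)² / (μ·(2 + δ)) = 14.646570.

14.647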